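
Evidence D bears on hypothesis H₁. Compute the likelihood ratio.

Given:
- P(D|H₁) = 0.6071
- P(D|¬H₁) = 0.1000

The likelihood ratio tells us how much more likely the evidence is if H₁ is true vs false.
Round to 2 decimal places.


Likelihood Ratio (LR) = P(D|H₁) / P(D|¬H₁)

LR = 0.6071 / 0.1000
   = 6.07

The evidence is 6.07 times more likely if H₁ is true than if H₁ is false.
LR > 1, so observing D raises the odds in favor of H₁.


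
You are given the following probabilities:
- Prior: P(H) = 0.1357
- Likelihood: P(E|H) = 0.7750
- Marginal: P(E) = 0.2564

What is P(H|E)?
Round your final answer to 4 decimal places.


Using Bayes' theorem:

P(H|E) = P(E|H) × P(H) / P(E)
       = 0.7750 × 0.1357 / 0.2564
       = 0.10516750 / 0.2564
       = 0.4102

The evidence strengthens our belief in H.
Prior: 0.1357 → Posterior: 0.4102


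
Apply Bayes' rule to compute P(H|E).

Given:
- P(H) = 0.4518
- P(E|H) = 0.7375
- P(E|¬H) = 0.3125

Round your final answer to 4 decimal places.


Bayes' theorem: P(H|E) = P(E|H) × P(H) / P(E)

Step 1: Calculate P(E) using law of total probability
P(E) = P(E|H)P(H) + P(E|¬H)P(¬H)
     = 0.7375 × 0.4518 + 0.3125 × 0.5482
     = 0.33320250 + 0.17131250
     = 0.50451500

Step 2: Apply Bayes' theorem
P(H|E) = P(E|H) × P(H) / P(E)
       = 0.33320250 / 0.50451500
       = 0.6604


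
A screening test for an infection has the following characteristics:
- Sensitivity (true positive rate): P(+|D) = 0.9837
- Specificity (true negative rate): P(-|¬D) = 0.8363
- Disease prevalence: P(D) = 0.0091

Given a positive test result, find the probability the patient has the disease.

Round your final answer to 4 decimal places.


Let D = has disease, + = positive test

Given:
- P(D) = 0.0091 (prevalence)
- P(+|D) = 0.9837 (sensitivity)
- P(-|¬D) = 0.8363 (specificity)
- P(+|¬D) = 0.1637 (false positive rate = 1 - specificity)

Step 1: Find P(+)
P(+) = P(+|D)P(D) + P(+|¬D)P(¬D)
     = 0.9837 × 0.0091 + 0.1637 × 0.9909
     = 0.00895167 + 0.16221033
     = 0.17116200

Step 2: Apply Bayes' theorem for P(D|+)
P(D|+) = P(+|D)P(D) / P(+)
       = 0.00895167 / 0.17116200
       = 0.0523


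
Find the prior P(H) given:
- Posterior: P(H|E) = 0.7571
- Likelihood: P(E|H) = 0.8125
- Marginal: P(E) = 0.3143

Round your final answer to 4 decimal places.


From Bayes' theorem: P(H|E) = P(E|H) × P(H) / P(E)

Rearranging for P(H):
P(H) = P(H|E) × P(E) / P(E|H)
     = 0.7571 × 0.3143 / 0.8125
     = 0.23795653 / 0.8125
     = 0.2929


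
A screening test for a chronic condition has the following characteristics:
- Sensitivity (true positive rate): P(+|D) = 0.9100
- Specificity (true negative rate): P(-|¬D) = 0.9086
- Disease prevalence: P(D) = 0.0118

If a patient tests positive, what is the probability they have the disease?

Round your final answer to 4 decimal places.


Let D = has disease, + = positive test

Given:
- P(D) = 0.0118 (prevalence)
- P(+|D) = 0.9100 (sensitivity)
- P(-|¬D) = 0.9086 (specificity)
- P(+|¬D) = 0.0914 (false positive rate = 1 - specificity)

Step 1: Find P(+)
P(+) = P(+|D)P(D) + P(+|¬D)P(¬D)
     = 0.9100 × 0.0118 + 0.0914 × 0.9882
     = 0.01073800 + 0.09032148
     = 0.10105948

Step 2: Apply Bayes' theorem for P(D|+)
P(D|+) = P(+|D)P(D) / P(+)
       = 0.01073800 / 0.10105948
       = 0.1063


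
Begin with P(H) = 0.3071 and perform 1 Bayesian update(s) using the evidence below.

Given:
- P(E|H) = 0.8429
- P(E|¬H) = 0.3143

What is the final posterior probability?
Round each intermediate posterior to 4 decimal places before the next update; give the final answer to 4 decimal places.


Sequential Bayesian updating:

Initial prior: P(H) = 0.3071

Update 1:
  P(E) = 0.8429 × 0.3071 + 0.3143 × 0.6929 = 0.25885459 + 0.21777847 = 0.47663306
  P(H|E) = 0.25885459 / 0.47663306 = 0.5431

Final posterior: 0.5431


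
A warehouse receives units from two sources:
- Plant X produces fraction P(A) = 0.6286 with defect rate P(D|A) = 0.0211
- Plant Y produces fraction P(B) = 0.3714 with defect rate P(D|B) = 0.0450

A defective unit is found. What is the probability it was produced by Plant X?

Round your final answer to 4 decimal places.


Let A = from Plant X, D = defective

Given:
- P(A) = 0.6286, P(B) = 0.3714
- P(D|A) = 0.0211, P(D|B) = 0.0450

Step 1: Find P(D)
P(D) = P(D|A)P(A) + P(D|B)P(B)
     = 0.0211 × 0.6286 + 0.0450 × 0.3714
     = 0.01326346 + 0.01671300
     = 0.02997646

Step 2: Apply Bayes' theorem
P(A|D) = P(D|A)P(A) / P(D)
       = 0.01326346 / 0.02997646
       = 0.4425


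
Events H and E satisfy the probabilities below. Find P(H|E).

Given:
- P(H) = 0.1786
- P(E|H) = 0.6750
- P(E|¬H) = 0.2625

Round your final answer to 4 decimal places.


Bayes' theorem: P(H|E) = P(E|H) × P(H) / P(E)

Step 1: Calculate P(E) using law of total probability
P(E) = P(E|H)P(H) + P(E|¬H)P(¬H)
     = 0.6750 × 0.1786 + 0.2625 × 0.8214
     = 0.12055500 + 0.21561750
     = 0.33617250

Step 2: Apply Bayes' theorem
P(H|E) = P(E|H) × P(H) / P(E)
       = 0.12055500 / 0.33617250
       = 0.3586


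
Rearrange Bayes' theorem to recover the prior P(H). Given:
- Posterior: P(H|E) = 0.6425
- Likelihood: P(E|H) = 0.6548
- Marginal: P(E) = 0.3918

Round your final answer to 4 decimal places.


From Bayes' theorem: P(H|E) = P(E|H) × P(H) / P(E)

Rearranging for P(H):
P(H) = P(H|E) × P(E) / P(E|H)
     = 0.6425 × 0.3918 / 0.6548
     = 0.25173150 / 0.6548
     = 0.3844


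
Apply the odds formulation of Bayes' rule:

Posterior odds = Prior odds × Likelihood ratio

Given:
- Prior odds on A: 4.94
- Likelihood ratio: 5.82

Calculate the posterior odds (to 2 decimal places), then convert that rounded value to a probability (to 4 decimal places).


Step 1: Calculate posterior odds
Posterior odds = Prior odds × LR
               = 4.94 × 5.82
               = 28.75

Step 2: Convert to probability
P(A|E) = Posterior odds / (1 + Posterior odds)
       = 28.75 / (1 + 28.75)
       = 28.75 / 29.75
       = 0.9664

The evidence increased P(A) from 0.8316 to 0.9664.


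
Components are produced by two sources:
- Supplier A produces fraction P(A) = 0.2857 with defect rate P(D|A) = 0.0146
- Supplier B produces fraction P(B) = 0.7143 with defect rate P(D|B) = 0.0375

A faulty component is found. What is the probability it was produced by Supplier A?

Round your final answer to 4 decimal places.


Let A = from Supplier A, D = faulty

Given:
- P(A) = 0.2857, P(B) = 0.7143
- P(D|A) = 0.0146, P(D|B) = 0.0375

Step 1: Find P(D)
P(D) = P(D|A)P(A) + P(D|B)P(B)
     = 0.0146 × 0.2857 + 0.0375 × 0.7143
     = 0.00417122 + 0.02678625
     = 0.03095747

Step 2: Apply Bayes' theorem
P(A|D) = P(D|A)P(A) / P(D)
       = 0.00417122 / 0.03095747
       = 0.1347


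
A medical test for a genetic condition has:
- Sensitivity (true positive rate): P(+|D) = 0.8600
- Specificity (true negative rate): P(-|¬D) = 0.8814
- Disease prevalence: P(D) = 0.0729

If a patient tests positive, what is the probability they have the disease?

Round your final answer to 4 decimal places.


Let D = has disease, + = positive test

Given:
- P(D) = 0.0729 (prevalence)
- P(+|D) = 0.8600 (sensitivity)
- P(-|¬D) = 0.8814 (specificity)
- P(+|¬D) = 0.1186 (false positive rate = 1 - specificity)

Step 1: Find P(+)
P(+) = P(+|D)P(D) + P(+|¬D)P(¬D)
     = 0.8600 × 0.0729 + 0.1186 × 0.9271
     = 0.06269400 + 0.10995406
     = 0.17264806

Step 2: Apply Bayes' theorem for P(D|+)
P(D|+) = P(+|D)P(D) / P(+)
       = 0.06269400 / 0.17264806
       = 0.3631


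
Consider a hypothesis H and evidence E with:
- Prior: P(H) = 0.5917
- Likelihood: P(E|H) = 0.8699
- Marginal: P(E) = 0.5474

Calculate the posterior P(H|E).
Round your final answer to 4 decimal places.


Using Bayes' theorem:

P(H|E) = P(E|H) × P(H) / P(E)
       = 0.8699 × 0.5917 / 0.5474
       = 0.51471983 / 0.5474
       = 0.9403

The evidence strengthens our belief in H.
Prior: 0.5917 → Posterior: 0.9403


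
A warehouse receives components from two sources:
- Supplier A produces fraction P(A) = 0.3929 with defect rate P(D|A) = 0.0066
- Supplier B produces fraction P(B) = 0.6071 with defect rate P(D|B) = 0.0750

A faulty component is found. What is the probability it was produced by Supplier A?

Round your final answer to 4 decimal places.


Let A = from Supplier A, D = faulty

Given:
- P(A) = 0.3929, P(B) = 0.6071
- P(D|A) = 0.0066, P(D|B) = 0.0750

Step 1: Find P(D)
P(D) = P(D|A)P(A) + P(D|B)P(B)
     = 0.0066 × 0.3929 + 0.0750 × 0.6071
     = 0.00259314 + 0.04553250
     = 0.04812564

Step 2: Apply Bayes' theorem
P(A|D) = P(D|A)P(A) / P(D)
       = 0.00259314 / 0.04812564
       = 0.0539


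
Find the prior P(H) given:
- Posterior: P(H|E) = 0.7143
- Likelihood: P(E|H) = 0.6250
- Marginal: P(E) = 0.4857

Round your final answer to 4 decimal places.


From Bayes' theorem: P(H|E) = P(E|H) × P(H) / P(E)

Rearranging for P(H):
P(H) = P(H|E) × P(E) / P(E|H)
     = 0.7143 × 0.4857 / 0.6250
     = 0.34693551 / 0.6250
     = 0.5551


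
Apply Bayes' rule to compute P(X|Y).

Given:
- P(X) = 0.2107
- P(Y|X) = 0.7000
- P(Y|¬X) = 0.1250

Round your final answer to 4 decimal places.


Bayes' theorem: P(X|Y) = P(Y|X) × P(X) / P(Y)

Step 1: Calculate P(Y) using law of total probability
P(Y) = P(Y|X)P(X) + P(Y|¬X)P(¬X)
     = 0.7000 × 0.2107 + 0.1250 × 0.7893
     = 0.14749000 + 0.09866250
     = 0.24615250

Step 2: Apply Bayes' theorem
P(X|Y) = P(Y|X) × P(X) / P(Y)
       = 0.14749000 / 0.24615250
       = 0.5992


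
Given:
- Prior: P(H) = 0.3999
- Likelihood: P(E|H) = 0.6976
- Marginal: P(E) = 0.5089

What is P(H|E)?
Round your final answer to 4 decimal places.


Using Bayes' theorem:

P(H|E) = P(E|H) × P(H) / P(E)
       = 0.6976 × 0.3999 / 0.5089
       = 0.27897024 / 0.5089
       = 0.5482

The evidence strengthens our belief in H.
Prior: 0.3999 → Posterior: 0.5482


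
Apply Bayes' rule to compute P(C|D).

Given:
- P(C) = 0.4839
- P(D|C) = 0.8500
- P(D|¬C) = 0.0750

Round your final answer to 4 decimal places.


Bayes' theorem: P(C|D) = P(D|C) × P(C) / P(D)

Step 1: Calculate P(D) using law of total probability
P(D) = P(D|C)P(C) + P(D|¬C)P(¬C)
     = 0.8500 × 0.4839 + 0.0750 × 0.5161
     = 0.41131500 + 0.03870750
     = 0.45002250

Step 2: Apply Bayes' theorem
P(C|D) = P(D|C) × P(C) / P(D)
       = 0.41131500 / 0.45002250
       = 0.9140


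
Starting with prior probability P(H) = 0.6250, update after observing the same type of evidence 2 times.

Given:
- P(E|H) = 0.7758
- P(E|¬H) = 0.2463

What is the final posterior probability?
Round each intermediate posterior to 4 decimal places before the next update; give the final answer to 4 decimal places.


Sequential Bayesian updating:

Initial prior: P(H) = 0.6250

Update 1:
  P(E) = 0.7758 × 0.6250 + 0.2463 × 0.3750 = 0.48487500 + 0.09236250 = 0.57723750
  P(H|E) = 0.48487500 / 0.57723750 = 0.8400

Update 2:
  P(E) = 0.7758 × 0.8400 + 0.2463 × 0.1600 = 0.65167200 + 0.03940800 = 0.69108000
  P(H|E) = 0.65167200 / 0.69108000 = 0.9430

Final posterior: 0.9430


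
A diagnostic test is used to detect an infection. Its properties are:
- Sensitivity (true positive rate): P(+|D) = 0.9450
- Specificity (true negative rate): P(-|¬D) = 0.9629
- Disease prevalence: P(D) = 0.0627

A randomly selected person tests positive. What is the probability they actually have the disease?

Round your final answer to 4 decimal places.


Let D = has disease, + = positive test

Given:
- P(D) = 0.0627 (prevalence)
- P(+|D) = 0.9450 (sensitivity)
- P(-|¬D) = 0.9629 (specificity)
- P(+|¬D) = 0.0371 (false positive rate = 1 - specificity)

Step 1: Find P(+)
P(+) = P(+|D)P(D) + P(+|¬D)P(¬D)
     = 0.9450 × 0.0627 + 0.0371 × 0.9373
     = 0.05925150 + 0.03477383
     = 0.09402533

Step 2: Apply Bayes' theorem for P(D|+)
P(D|+) = P(+|D)P(D) / P(+)
       = 0.05925150 / 0.09402533
       = 0.6302


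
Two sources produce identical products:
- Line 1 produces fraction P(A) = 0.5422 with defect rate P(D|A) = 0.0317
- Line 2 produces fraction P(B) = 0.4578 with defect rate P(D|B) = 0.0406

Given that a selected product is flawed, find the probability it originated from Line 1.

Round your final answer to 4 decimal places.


Let A = from Line 1, D = flawed

Given:
- P(A) = 0.5422, P(B) = 0.4578
- P(D|A) = 0.0317, P(D|B) = 0.0406

Step 1: Find P(D)
P(D) = P(D|A)P(A) + P(D|B)P(B)
     = 0.0317 × 0.5422 + 0.0406 × 0.4578
     = 0.01718774 + 0.01858668
     = 0.03577442

Step 2: Apply Bayes' theorem
P(A|D) = P(D|A)P(A) / P(D)
       = 0.01718774 / 0.03577442
       = 0.4804


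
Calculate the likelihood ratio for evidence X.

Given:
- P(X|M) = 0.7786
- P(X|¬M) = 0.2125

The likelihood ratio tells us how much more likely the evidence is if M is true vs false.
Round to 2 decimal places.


Likelihood Ratio (LR) = P(X|M) / P(X|¬M)

LR = 0.7786 / 0.2125
   = 3.66

The evidence is 3.66 times more likely if M is true than if M is false.
Since LR > 1, the evidence supports M over ¬M.


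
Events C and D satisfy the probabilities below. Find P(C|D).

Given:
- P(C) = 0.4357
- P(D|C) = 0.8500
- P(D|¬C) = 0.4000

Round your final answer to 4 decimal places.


Bayes' theorem: P(C|D) = P(D|C) × P(C) / P(D)

Step 1: Calculate P(D) using law of total probability
P(D) = P(D|C)P(C) + P(D|¬C)P(¬C)
     = 0.8500 × 0.4357 + 0.4000 × 0.5643
     = 0.37034500 + 0.22572000
     = 0.59606500

Step 2: Apply Bayes' theorem
P(C|D) = P(D|C) × P(C) / P(D)
       = 0.37034500 / 0.59606500
       = 0.6213


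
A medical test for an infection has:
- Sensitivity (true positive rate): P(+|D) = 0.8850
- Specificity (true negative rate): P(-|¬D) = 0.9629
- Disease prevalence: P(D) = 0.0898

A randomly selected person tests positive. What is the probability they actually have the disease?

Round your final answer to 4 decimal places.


Let D = has disease, + = positive test

Given:
- P(D) = 0.0898 (prevalence)
- P(+|D) = 0.8850 (sensitivity)
- P(-|¬D) = 0.9629 (specificity)
- P(+|¬D) = 0.0371 (false positive rate = 1 - specificity)

Step 1: Find P(+)
P(+) = P(+|D)P(D) + P(+|¬D)P(¬D)
     = 0.8850 × 0.0898 + 0.0371 × 0.9102
     = 0.07947300 + 0.03376842
     = 0.11324142

Step 2: Apply Bayes' theorem for P(D|+)
P(D|+) = P(+|D)P(D) / P(+)
       = 0.07947300 / 0.11324142
       = 0.7018


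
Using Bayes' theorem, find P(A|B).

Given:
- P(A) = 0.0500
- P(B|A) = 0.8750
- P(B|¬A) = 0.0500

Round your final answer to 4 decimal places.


Bayes' theorem: P(A|B) = P(B|A) × P(A) / P(B)

Step 1: Calculate P(B) using law of total probability
P(B) = P(B|A)P(A) + P(B|¬A)P(¬A)
     = 0.8750 × 0.0500 + 0.0500 × 0.9500
     = 0.04375000 + 0.04750000
     = 0.09125000

Step 2: Apply Bayes' theorem
P(A|B) = P(B|A) × P(A) / P(B)
       = 0.04375000 / 0.09125000
       = 0.4795


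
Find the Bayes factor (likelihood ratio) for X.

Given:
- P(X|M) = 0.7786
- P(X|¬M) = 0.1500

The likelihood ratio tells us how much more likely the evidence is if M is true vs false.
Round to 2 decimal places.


Likelihood Ratio (LR) = P(X|M) / P(X|¬M)

LR = 0.7786 / 0.1500
   = 5.19

The evidence is 5.19 times more likely if M is true than if M is false.
LR > 1, so observing X raises the odds in favor of M.


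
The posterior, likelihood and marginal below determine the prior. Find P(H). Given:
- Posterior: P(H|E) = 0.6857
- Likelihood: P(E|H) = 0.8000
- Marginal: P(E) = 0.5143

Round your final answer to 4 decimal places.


From Bayes' theorem: P(H|E) = P(E|H) × P(H) / P(E)

Rearranging for P(H):
P(H) = P(H|E) × P(E) / P(E|H)
     = 0.6857 × 0.5143 / 0.8000
     = 0.35265551 / 0.8000
     = 0.4408


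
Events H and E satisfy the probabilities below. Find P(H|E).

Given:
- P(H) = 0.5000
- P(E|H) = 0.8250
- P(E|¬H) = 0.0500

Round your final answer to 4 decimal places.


Bayes' theorem: P(H|E) = P(E|H) × P(H) / P(E)

Step 1: Calculate P(E) using law of total probability
P(E) = P(E|H)P(H) + P(E|¬H)P(¬H)
     = 0.8250 × 0.5000 + 0.0500 × 0.5000
     = 0.41250000 + 0.02500000
     = 0.43750000

Step 2: Apply Bayes' theorem
P(H|E) = P(E|H) × P(H) / P(E)
       = 0.41250000 / 0.43750000
       = 0.9429


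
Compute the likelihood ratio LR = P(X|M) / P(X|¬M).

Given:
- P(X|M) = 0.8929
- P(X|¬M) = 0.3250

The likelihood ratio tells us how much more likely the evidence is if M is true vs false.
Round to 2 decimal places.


Likelihood Ratio (LR) = P(X|M) / P(X|¬M)

LR = 0.8929 / 0.3250
   = 2.75

The evidence is 2.75 times more likely if M is true than if M is false.
Since LR > 1, the evidence supports M over ¬M.


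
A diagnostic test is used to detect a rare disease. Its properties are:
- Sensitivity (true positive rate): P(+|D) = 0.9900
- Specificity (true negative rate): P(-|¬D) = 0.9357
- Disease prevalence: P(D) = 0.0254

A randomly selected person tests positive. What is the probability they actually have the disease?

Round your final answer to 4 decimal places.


Let D = has disease, + = positive test

Given:
- P(D) = 0.0254 (prevalence)
- P(+|D) = 0.9900 (sensitivity)
- P(-|¬D) = 0.9357 (specificity)
- P(+|¬D) = 0.0643 (false positive rate = 1 - specificity)

Step 1: Find P(+)
P(+) = P(+|D)P(D) + P(+|¬D)P(¬D)
     = 0.9900 × 0.0254 + 0.0643 × 0.9746
     = 0.02514600 + 0.06266678
     = 0.08781278

Step 2: Apply Bayes' theorem for P(D|+)
P(D|+) = P(+|D)P(D) / P(+)
       = 0.02514600 / 0.08781278
       = 0.2864


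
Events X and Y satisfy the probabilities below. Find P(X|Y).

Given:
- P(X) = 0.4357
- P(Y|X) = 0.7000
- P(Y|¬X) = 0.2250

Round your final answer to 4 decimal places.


Bayes' theorem: P(X|Y) = P(Y|X) × P(X) / P(Y)

Step 1: Calculate P(Y) using law of total probability
P(Y) = P(Y|X)P(X) + P(Y|¬X)P(¬X)
     = 0.7000 × 0.4357 + 0.2250 × 0.5643
     = 0.30499000 + 0.12696750
     = 0.43195750

Step 2: Apply Bayes' theorem
P(X|Y) = P(Y|X) × P(X) / P(Y)
       = 0.30499000 / 0.43195750
       = 0.7061


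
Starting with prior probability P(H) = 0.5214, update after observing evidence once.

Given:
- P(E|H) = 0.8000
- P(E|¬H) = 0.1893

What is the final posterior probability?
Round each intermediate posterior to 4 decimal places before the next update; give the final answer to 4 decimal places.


Sequential Bayesian updating:

Initial prior: P(H) = 0.5214

Update 1:
  P(E) = 0.8000 × 0.5214 + 0.1893 × 0.4786 = 0.41712000 + 0.09059898 = 0.50771898
  P(H|E) = 0.41712000 / 0.50771898 = 0.8216

Final posterior: 0.8216


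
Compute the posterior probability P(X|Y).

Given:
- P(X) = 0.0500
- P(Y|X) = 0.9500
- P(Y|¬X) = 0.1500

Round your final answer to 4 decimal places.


Bayes' theorem: P(X|Y) = P(Y|X) × P(X) / P(Y)

Step 1: Calculate P(Y) using law of total probability
P(Y) = P(Y|X)P(X) + P(Y|¬X)P(¬X)
     = 0.9500 × 0.0500 + 0.1500 × 0.9500
     = 0.04750000 + 0.14250000
     = 0.19000000

Step 2: Apply Bayes' theorem
P(X|Y) = P(Y|X) × P(X) / P(Y)
       = 0.04750000 / 0.19000000
       = 0.2500


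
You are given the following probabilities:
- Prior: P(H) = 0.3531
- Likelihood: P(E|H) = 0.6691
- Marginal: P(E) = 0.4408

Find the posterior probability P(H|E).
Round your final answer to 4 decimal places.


Using Bayes' theorem:

P(H|E) = P(E|H) × P(H) / P(E)
       = 0.6691 × 0.3531 / 0.4408
       = 0.23625921 / 0.4408
       = 0.5360

The evidence strengthens our belief in H.
Prior: 0.3531 → Posterior: 0.5360


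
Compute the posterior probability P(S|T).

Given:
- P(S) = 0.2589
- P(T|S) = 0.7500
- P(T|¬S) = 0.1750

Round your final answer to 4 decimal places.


Bayes' theorem: P(S|T) = P(T|S) × P(S) / P(T)

Step 1: Calculate P(T) using law of total probability
P(T) = P(T|S)P(S) + P(T|¬S)P(¬S)
     = 0.7500 × 0.2589 + 0.1750 × 0.7411
     = 0.19417500 + 0.12969250
     = 0.32386750

Step 2: Apply Bayes' theorem
P(S|T) = P(T|S) × P(S) / P(T)
       = 0.19417500 / 0.32386750
       = 0.5996


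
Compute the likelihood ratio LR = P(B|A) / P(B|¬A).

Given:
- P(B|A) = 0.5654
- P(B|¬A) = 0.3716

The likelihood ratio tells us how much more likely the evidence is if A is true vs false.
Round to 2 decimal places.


Likelihood Ratio (LR) = P(B|A) / P(B|¬A)

LR = 0.5654 / 0.3716
   = 1.52

The evidence is 1.52 times more likely if A is true than if A is false.
Because LR exceeds 1, B is evidence for A.


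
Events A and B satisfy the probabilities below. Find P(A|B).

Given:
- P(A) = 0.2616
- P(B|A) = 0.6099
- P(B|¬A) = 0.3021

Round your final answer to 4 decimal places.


Bayes' theorem: P(A|B) = P(B|A) × P(A) / P(B)

Step 1: Calculate P(B) using law of total probability
P(B) = P(B|A)P(A) + P(B|¬A)P(¬A)
     = 0.6099 × 0.2616 + 0.3021 × 0.7384
     = 0.15954984 + 0.22307064
     = 0.38262048

Step 2: Apply Bayes' theorem
P(A|B) = P(B|A) × P(A) / P(B)
       = 0.15954984 / 0.38262048
       = 0.4170


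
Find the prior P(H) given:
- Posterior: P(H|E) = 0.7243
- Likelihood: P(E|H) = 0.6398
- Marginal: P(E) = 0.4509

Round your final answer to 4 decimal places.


From Bayes' theorem: P(H|E) = P(E|H) × P(H) / P(E)

Rearranging for P(H):
P(H) = P(H|E) × P(E) / P(E|H)
     = 0.7243 × 0.4509 / 0.6398
     = 0.32658687 / 0.6398
     = 0.5105


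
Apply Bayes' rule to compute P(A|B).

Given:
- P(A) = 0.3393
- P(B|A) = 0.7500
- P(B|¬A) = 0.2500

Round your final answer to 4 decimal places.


Bayes' theorem: P(A|B) = P(B|A) × P(A) / P(B)

Step 1: Calculate P(B) using law of total probability
P(B) = P(B|A)P(A) + P(B|¬A)P(¬A)
     = 0.7500 × 0.3393 + 0.2500 × 0.6607
     = 0.25447500 + 0.16517500
     = 0.41965000

Step 2: Apply Bayes' theorem
P(A|B) = P(B|A) × P(A) / P(B)
       = 0.25447500 / 0.41965000
       = 0.6064


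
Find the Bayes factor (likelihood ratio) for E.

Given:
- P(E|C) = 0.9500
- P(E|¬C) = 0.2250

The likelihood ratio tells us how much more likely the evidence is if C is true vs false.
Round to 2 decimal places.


Likelihood Ratio (LR) = P(E|C) / P(E|¬C)

LR = 0.9500 / 0.2250
   = 4.22

The evidence is 4.22 times more likely if C is true than if C is false.
LR > 1, so observing E raises the odds in favor of C.


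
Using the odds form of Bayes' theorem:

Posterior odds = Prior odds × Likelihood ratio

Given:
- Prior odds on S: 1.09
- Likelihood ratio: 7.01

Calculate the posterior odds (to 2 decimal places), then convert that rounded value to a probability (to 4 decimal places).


Step 1: Calculate posterior odds
Posterior odds = Prior odds × LR
               = 1.09 × 7.01
               = 7.64

Step 2: Convert to probability
P(S|E) = Posterior odds / (1 + Posterior odds)
       = 7.64 / (1 + 7.64)
       = 7.64 / 8.64
       = 0.8843

The evidence increased P(S) from 0.5215 to 0.8843.


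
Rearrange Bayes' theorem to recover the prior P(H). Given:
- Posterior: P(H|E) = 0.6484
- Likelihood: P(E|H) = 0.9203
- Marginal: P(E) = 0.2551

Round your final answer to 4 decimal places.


From Bayes' theorem: P(H|E) = P(E|H) × P(H) / P(E)

Rearranging for P(H):
P(H) = P(H|E) × P(E) / P(E|H)
     = 0.6484 × 0.2551 / 0.9203
     = 0.16540684 / 0.9203
     = 0.1797


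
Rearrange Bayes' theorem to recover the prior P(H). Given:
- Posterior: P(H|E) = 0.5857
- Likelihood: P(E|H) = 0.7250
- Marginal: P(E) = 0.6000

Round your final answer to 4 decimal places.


From Bayes' theorem: P(H|E) = P(E|H) × P(H) / P(E)

Rearranging for P(H):
P(H) = P(H|E) × P(E) / P(E|H)
     = 0.5857 × 0.6000 / 0.7250
     = 0.35142000 / 0.7250
     = 0.4847


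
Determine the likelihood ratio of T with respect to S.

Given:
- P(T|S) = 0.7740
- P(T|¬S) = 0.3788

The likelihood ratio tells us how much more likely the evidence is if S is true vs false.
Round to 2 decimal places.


Likelihood Ratio (LR) = P(T|S) / P(T|¬S)

LR = 0.7740 / 0.3788
   = 2.04

The evidence is 2.04 times more likely if S is true than if S is false.
Because LR exceeds 1, T is evidence for S.


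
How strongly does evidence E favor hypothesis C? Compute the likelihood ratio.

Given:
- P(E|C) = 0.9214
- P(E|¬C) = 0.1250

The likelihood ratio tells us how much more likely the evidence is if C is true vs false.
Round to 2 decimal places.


Likelihood Ratio (LR) = P(E|C) / P(E|¬C)

LR = 0.9214 / 0.1250
   = 7.37

The evidence is 7.37 times more likely if C is true than if C is false.
Because LR exceeds 1, E is evidence for C.


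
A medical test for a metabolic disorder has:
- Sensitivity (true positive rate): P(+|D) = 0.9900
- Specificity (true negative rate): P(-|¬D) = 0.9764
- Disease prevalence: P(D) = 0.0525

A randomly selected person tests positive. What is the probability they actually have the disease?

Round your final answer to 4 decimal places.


Let D = has disease, + = positive test

Given:
- P(D) = 0.0525 (prevalence)
- P(+|D) = 0.9900 (sensitivity)
- P(-|¬D) = 0.9764 (specificity)
- P(+|¬D) = 0.0236 (false positive rate = 1 - specificity)

Step 1: Find P(+)
P(+) = P(+|D)P(D) + P(+|¬D)P(¬D)
     = 0.9900 × 0.0525 + 0.0236 × 0.9475
     = 0.05197500 + 0.02236100
     = 0.07433600

Step 2: Apply Bayes' theorem for P(D|+)
P(D|+) = P(+|D)P(D) / P(+)
       = 0.05197500 / 0.07433600
       = 0.6992


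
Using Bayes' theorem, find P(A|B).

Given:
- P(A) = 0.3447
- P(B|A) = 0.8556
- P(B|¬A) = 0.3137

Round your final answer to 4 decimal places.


Bayes' theorem: P(A|B) = P(B|A) × P(A) / P(B)

Step 1: Calculate P(B) using law of total probability
P(B) = P(B|A)P(A) + P(B|¬A)P(¬A)
     = 0.8556 × 0.3447 + 0.3137 × 0.6553
     = 0.29492532 + 0.20556761
     = 0.50049293

Step 2: Apply Bayes' theorem
P(A|B) = P(B|A) × P(A) / P(B)
       = 0.29492532 / 0.50049293
       = 0.5893


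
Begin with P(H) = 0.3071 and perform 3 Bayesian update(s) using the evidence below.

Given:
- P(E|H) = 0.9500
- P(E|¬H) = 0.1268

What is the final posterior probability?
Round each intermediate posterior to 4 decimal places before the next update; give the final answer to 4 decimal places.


Sequential Bayesian updating:

Initial prior: P(H) = 0.3071

Update 1:
  P(E) = 0.9500 × 0.3071 + 0.1268 × 0.6929 = 0.29174500 + 0.08785972 = 0.37960472
  P(H|E) = 0.29174500 / 0.37960472 = 0.7685

Update 2:
  P(E) = 0.9500 × 0.7685 + 0.1268 × 0.2315 = 0.73007500 + 0.02935420 = 0.75942920
  P(H|E) = 0.73007500 / 0.75942920 = 0.9613

Update 3:
  P(E) = 0.9500 × 0.9613 + 0.1268 × 0.0387 = 0.91323500 + 0.00490716 = 0.91814216
  P(H|E) = 0.91323500 / 0.91814216 = 0.9947

Final posterior: 0.9947


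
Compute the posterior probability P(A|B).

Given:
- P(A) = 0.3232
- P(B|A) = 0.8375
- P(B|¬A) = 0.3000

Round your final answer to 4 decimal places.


Bayes' theorem: P(A|B) = P(B|A) × P(A) / P(B)

Step 1: Calculate P(B) using law of total probability
P(B) = P(B|A)P(A) + P(B|¬A)P(¬A)
     = 0.8375 × 0.3232 + 0.3000 × 0.6768
     = 0.27068000 + 0.20304000
     = 0.47372000

Step 2: Apply Bayes' theorem
P(A|B) = P(B|A) × P(A) / P(B)
       = 0.27068000 / 0.47372000
       = 0.5714


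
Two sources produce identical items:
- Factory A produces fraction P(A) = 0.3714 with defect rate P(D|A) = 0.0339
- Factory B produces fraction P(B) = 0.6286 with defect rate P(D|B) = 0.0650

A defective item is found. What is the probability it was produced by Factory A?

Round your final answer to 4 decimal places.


Let A = from Factory A, D = defective

Given:
- P(A) = 0.3714, P(B) = 0.6286
- P(D|A) = 0.0339, P(D|B) = 0.0650

Step 1: Find P(D)
P(D) = P(D|A)P(A) + P(D|B)P(B)
     = 0.0339 × 0.3714 + 0.0650 × 0.6286
     = 0.01259046 + 0.04085900
     = 0.05344946

Step 2: Apply Bayes' theorem
P(A|D) = P(D|A)P(A) / P(D)
       = 0.01259046 / 0.05344946
       = 0.2356


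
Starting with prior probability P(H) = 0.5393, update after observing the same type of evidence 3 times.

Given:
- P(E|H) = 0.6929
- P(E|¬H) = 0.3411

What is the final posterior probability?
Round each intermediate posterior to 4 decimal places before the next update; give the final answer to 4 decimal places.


Sequential Bayesian updating:

Initial prior: P(H) = 0.5393

Update 1:
  P(E) = 0.6929 × 0.5393 + 0.3411 × 0.4607 = 0.37368097 + 0.15714477 = 0.53082574
  P(H|E) = 0.37368097 / 0.53082574 = 0.7040

Update 2:
  P(E) = 0.6929 × 0.7040 + 0.3411 × 0.2960 = 0.48780160 + 0.10096560 = 0.58876720
  P(H|E) = 0.48780160 / 0.58876720 = 0.8285

Update 3:
  P(E) = 0.6929 × 0.8285 + 0.3411 × 0.1715 = 0.57406765 + 0.05849865 = 0.63256630
  P(H|E) = 0.57406765 / 0.63256630 = 0.9075

Final posterior: 0.9075


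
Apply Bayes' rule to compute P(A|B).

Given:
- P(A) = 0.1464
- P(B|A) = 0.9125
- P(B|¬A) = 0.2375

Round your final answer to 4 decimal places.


Bayes' theorem: P(A|B) = P(B|A) × P(A) / P(B)

Step 1: Calculate P(B) using law of total probability
P(B) = P(B|A)P(A) + P(B|¬A)P(¬A)
     = 0.9125 × 0.1464 + 0.2375 × 0.8536
     = 0.13359000 + 0.20273000
     = 0.33632000

Step 2: Apply Bayes' theorem
P(A|B) = P(B|A) × P(A) / P(B)
       = 0.13359000 / 0.33632000
       = 0.3972


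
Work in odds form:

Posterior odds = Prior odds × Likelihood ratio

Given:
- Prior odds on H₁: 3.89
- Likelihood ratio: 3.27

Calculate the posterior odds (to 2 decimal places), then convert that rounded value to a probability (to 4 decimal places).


Step 1: Calculate posterior odds
Posterior odds = Prior odds × LR
               = 3.89 × 3.27
               = 12.72

Step 2: Convert to probability
P(H₁|E) = Posterior odds / (1 + Posterior odds)
       = 12.72 / (1 + 12.72)
       = 12.72 / 13.72
       = 0.9271

The evidence increased P(H₁) from 0.7955 to 0.9271.


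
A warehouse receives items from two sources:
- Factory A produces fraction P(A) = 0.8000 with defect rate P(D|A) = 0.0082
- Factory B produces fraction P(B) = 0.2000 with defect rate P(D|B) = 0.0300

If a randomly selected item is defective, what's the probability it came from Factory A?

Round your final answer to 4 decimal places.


Let A = from Factory A, D = defective

Given:
- P(A) = 0.8000, P(B) = 0.2000
- P(D|A) = 0.0082, P(D|B) = 0.0300

Step 1: Find P(D)
P(D) = P(D|A)P(A) + P(D|B)P(B)
     = 0.0082 × 0.8000 + 0.0300 × 0.2000
     = 0.00656000 + 0.00600000
     = 0.01256000

Step 2: Apply Bayes' theorem
P(A|D) = P(D|A)P(A) / P(D)
       = 0.00656000 / 0.01256000
       = 0.5223


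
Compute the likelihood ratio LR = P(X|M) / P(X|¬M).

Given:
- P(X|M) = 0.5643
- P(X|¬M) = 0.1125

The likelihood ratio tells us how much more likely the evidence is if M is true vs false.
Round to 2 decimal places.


Likelihood Ratio (LR) = P(X|M) / P(X|¬M)

LR = 0.5643 / 0.1125
   = 5.02

The evidence is 5.02 times more likely if M is true than if M is false.
Because LR exceeds 1, X is evidence for M.


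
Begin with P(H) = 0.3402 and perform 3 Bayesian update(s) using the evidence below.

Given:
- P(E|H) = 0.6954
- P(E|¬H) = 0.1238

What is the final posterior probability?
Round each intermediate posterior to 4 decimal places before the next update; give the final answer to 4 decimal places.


Sequential Bayesian updating:

Initial prior: P(H) = 0.3402

Update 1:
  P(E) = 0.6954 × 0.3402 + 0.1238 × 0.6598 = 0.23657508 + 0.08168324 = 0.31825832
  P(H|E) = 0.23657508 / 0.31825832 = 0.7433

Update 2:
  P(E) = 0.6954 × 0.7433 + 0.1238 × 0.2567 = 0.51689082 + 0.03177946 = 0.54867028
  P(H|E) = 0.51689082 / 0.54867028 = 0.9421

Update 3:
  P(E) = 0.6954 × 0.9421 + 0.1238 × 0.0579 = 0.65513634 + 0.00716802 = 0.66230436
  P(H|E) = 0.65513634 / 0.66230436 = 0.9892

Final posterior: 0.9892


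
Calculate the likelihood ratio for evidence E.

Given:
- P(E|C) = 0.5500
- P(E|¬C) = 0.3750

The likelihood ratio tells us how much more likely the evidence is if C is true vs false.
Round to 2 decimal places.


Likelihood Ratio (LR) = P(E|C) / P(E|¬C)

LR = 0.5500 / 0.3750
   = 1.47

The evidence is 1.47 times more likely if C is true than if C is false.
Because LR exceeds 1, E is evidence for C.


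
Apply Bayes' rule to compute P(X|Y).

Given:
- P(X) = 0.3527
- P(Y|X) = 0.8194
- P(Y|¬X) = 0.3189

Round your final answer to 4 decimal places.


Bayes' theorem: P(X|Y) = P(Y|X) × P(X) / P(Y)

Step 1: Calculate P(Y) using law of total probability
P(Y) = P(Y|X)P(X) + P(Y|¬X)P(¬X)
     = 0.8194 × 0.3527 + 0.3189 × 0.6473
     = 0.28900238 + 0.20642397
     = 0.49542635

Step 2: Apply Bayes' theorem
P(X|Y) = P(Y|X) × P(X) / P(Y)
       = 0.28900238 / 0.49542635
       = 0.5833


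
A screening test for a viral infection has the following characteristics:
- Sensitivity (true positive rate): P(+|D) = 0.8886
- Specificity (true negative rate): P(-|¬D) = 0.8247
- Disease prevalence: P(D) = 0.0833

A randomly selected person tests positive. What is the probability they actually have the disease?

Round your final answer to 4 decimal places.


Let D = has disease, + = positive test

Given:
- P(D) = 0.0833 (prevalence)
- P(+|D) = 0.8886 (sensitivity)
- P(-|¬D) = 0.8247 (specificity)
- P(+|¬D) = 0.1753 (false positive rate = 1 - specificity)

Step 1: Find P(+)
P(+) = P(+|D)P(D) + P(+|¬D)P(¬D)
     = 0.8886 × 0.0833 + 0.1753 × 0.9167
     = 0.07402038 + 0.16069751
     = 0.23471789

Step 2: Apply Bayes' theorem for P(D|+)
P(D|+) = P(+|D)P(D) / P(+)
       = 0.07402038 / 0.23471789
       = 0.3154


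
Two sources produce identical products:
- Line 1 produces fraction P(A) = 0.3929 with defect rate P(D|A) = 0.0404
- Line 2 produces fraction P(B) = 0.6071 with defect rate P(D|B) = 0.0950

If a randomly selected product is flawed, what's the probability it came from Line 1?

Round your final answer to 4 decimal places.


Let A = from Line 1, D = flawed

Given:
- P(A) = 0.3929, P(B) = 0.6071
- P(D|A) = 0.0404, P(D|B) = 0.0950

Step 1: Find P(D)
P(D) = P(D|A)P(A) + P(D|B)P(B)
     = 0.0404 × 0.3929 + 0.0950 × 0.6071
     = 0.01587316 + 0.05767450
     = 0.07354766

Step 2: Apply Bayes' theorem
P(A|D) = P(D|A)P(A) / P(D)
       = 0.01587316 / 0.07354766
       = 0.2158


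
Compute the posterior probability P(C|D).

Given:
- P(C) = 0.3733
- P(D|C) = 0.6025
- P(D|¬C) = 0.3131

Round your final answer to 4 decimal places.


Bayes' theorem: P(C|D) = P(D|C) × P(C) / P(D)

Step 1: Calculate P(D) using law of total probability
P(D) = P(D|C)P(C) + P(D|¬C)P(¬C)
     = 0.6025 × 0.3733 + 0.3131 × 0.6267
     = 0.22491325 + 0.19621977
     = 0.42113302

Step 2: Apply Bayes' theorem
P(C|D) = P(D|C) × P(C) / P(D)
       = 0.22491325 / 0.42113302
       = 0.5341


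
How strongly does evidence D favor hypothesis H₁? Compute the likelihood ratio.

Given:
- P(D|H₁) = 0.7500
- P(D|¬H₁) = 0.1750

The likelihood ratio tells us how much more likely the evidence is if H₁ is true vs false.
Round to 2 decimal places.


Likelihood Ratio (LR) = P(D|H₁) / P(D|¬H₁)

LR = 0.7500 / 0.1750
   = 4.29

The evidence is 4.29 times more likely if H₁ is true than if H₁ is false.
Because LR exceeds 1, D is evidence for H₁.


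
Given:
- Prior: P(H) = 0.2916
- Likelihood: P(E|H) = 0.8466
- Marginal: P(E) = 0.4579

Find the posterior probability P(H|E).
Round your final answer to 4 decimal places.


Using Bayes' theorem:

P(H|E) = P(E|H) × P(H) / P(E)
       = 0.8466 × 0.2916 / 0.4579
       = 0.24686856 / 0.4579
       = 0.5391

The evidence strengthens our belief in H.
Prior: 0.2916 → Posterior: 0.5391


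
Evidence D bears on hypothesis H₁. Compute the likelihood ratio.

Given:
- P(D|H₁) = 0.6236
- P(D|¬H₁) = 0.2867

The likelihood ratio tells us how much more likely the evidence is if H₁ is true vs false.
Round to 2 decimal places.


Likelihood Ratio (LR) = P(D|H₁) / P(D|¬H₁)

LR = 0.6236 / 0.2867
   = 2.18

The evidence is 2.18 times more likely if H₁ is true than if H₁ is false.
Since LR > 1, the evidence supports H₁ over ¬H₁.


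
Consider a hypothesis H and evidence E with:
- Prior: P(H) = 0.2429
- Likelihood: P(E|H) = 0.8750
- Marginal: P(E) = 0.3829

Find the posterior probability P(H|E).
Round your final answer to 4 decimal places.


Using Bayes' theorem:

P(H|E) = P(E|H) × P(H) / P(E)
       = 0.8750 × 0.2429 / 0.3829
       = 0.21253750 / 0.3829
       = 0.5551

The evidence strengthens our belief in H.
Prior: 0.2429 → Posterior: 0.5551


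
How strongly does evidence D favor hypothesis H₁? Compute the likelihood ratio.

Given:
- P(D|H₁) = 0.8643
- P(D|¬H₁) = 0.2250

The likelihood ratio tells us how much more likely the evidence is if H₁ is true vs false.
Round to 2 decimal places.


Likelihood Ratio (LR) = P(D|H₁) / P(D|¬H₁)

LR = 0.8643 / 0.2250
   = 3.84

The evidence is 3.84 times more likely if H₁ is true than if H₁ is false.
Because LR exceeds 1, D is evidence for H₁.


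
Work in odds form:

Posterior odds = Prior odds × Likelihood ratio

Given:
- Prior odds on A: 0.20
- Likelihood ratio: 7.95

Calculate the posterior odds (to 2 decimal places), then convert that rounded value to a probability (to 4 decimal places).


Step 1: Calculate posterior odds
Posterior odds = Prior odds × LR
               = 0.20 × 7.95
               = 1.59

Step 2: Convert to probability
P(A|E) = Posterior odds / (1 + Posterior odds)
       = 1.59 / (1 + 1.59)
       = 1.59 / 2.59
       = 0.6139

The evidence increased P(A) from 0.1667 to 0.6139.


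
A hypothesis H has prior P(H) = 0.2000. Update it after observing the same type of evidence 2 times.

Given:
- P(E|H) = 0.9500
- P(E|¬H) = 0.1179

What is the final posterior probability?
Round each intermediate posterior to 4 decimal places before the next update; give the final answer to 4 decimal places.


Sequential Bayesian updating:

Initial prior: P(H) = 0.2000

Update 1:
  P(E) = 0.9500 × 0.2000 + 0.1179 × 0.8000 = 0.19000000 + 0.09432000 = 0.28432000
  P(H|E) = 0.19000000 / 0.28432000 = 0.6683

Update 2:
  P(E) = 0.9500 × 0.6683 + 0.1179 × 0.3317 = 0.63488500 + 0.03910743 = 0.67399243
  P(H|E) = 0.63488500 / 0.67399243 = 0.9420

Final posterior: 0.9420


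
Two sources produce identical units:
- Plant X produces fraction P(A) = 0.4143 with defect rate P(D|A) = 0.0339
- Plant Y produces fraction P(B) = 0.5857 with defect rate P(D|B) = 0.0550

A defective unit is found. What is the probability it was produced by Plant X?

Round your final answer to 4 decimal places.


Let A = from Plant X, D = defective

Given:
- P(A) = 0.4143, P(B) = 0.5857
- P(D|A) = 0.0339, P(D|B) = 0.0550

Step 1: Find P(D)
P(D) = P(D|A)P(A) + P(D|B)P(B)
     = 0.0339 × 0.4143 + 0.0550 × 0.5857
     = 0.01404477 + 0.03221350
     = 0.04625827

Step 2: Apply Bayes' theorem
P(A|D) = P(D|A)P(A) / P(D)
       = 0.01404477 / 0.04625827
       = 0.3036


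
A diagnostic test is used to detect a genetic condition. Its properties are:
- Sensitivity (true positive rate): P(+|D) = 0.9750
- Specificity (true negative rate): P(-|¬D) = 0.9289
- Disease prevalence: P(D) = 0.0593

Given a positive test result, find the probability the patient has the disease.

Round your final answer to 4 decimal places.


Let D = has disease, + = positive test

Given:
- P(D) = 0.0593 (prevalence)
- P(+|D) = 0.9750 (sensitivity)
- P(-|¬D) = 0.9289 (specificity)
- P(+|¬D) = 0.0711 (false positive rate = 1 - specificity)

Step 1: Find P(+)
P(+) = P(+|D)P(D) + P(+|¬D)P(¬D)
     = 0.9750 × 0.0593 + 0.0711 × 0.9407
     = 0.05781750 + 0.06688377
     = 0.12470127

Step 2: Apply Bayes' theorem for P(D|+)
P(D|+) = P(+|D)P(D) / P(+)
       = 0.05781750 / 0.12470127
       = 0.4636


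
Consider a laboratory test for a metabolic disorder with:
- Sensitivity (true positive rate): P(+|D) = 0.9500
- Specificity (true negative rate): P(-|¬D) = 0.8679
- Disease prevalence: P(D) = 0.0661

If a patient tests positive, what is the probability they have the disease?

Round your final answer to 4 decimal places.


Let D = has disease, + = positive test

Given:
- P(D) = 0.0661 (prevalence)
- P(+|D) = 0.9500 (sensitivity)
- P(-|¬D) = 0.8679 (specificity)
- P(+|¬D) = 0.1321 (false positive rate = 1 - specificity)

Step 1: Find P(+)
P(+) = P(+|D)P(D) + P(+|¬D)P(¬D)
     = 0.9500 × 0.0661 + 0.1321 × 0.9339
     = 0.06279500 + 0.12336819
     = 0.18616319

Step 2: Apply Bayes' theorem for P(D|+)
P(D|+) = P(+|D)P(D) / P(+)
       = 0.06279500 / 0.18616319
       = 0.3373


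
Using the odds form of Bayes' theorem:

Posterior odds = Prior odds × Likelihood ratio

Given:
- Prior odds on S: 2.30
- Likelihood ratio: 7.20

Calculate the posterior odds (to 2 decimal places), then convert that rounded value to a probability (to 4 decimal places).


Step 1: Calculate posterior odds
Posterior odds = Prior odds × LR
               = 2.30 × 7.20
               = 16.56

Step 2: Convert to probability
P(S|E) = Posterior odds / (1 + Posterior odds)
       = 16.56 / (1 + 16.56)
       = 16.56 / 17.56
       = 0.9431

The evidence increased P(S) from 0.6970 to 0.9431.
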